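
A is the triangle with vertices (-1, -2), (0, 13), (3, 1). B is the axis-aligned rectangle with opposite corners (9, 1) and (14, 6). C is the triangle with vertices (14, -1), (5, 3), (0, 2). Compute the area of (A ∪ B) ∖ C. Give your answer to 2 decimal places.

51.87

|A ∪ B| = 53.5.
|(A ∪ B) ∩ C| = 1.6319.
|(A ∪ B) ∖ C| = 53.5 − 1.6319 = 51.87.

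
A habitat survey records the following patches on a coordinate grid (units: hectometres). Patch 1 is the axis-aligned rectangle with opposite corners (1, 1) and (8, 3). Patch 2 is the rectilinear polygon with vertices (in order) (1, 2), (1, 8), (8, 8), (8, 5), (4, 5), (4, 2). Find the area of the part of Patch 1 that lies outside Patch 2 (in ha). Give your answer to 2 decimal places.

|Patch 1| = 14, |Patch 1∩Patch 2| = 3.
|Patch 1 ∖ Patch 2| = |Patch 1| − |Patch 1∩Patch 2| = 14 − 3 = 11.00.

11.00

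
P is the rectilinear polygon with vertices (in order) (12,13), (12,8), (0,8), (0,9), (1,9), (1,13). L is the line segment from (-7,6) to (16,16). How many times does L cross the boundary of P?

The segment meets the boundary at (9.1,13), (1,9.478).

2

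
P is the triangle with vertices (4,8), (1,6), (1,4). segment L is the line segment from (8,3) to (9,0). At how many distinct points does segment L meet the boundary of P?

0

The segment lies entirely outside P and never meets its boundary.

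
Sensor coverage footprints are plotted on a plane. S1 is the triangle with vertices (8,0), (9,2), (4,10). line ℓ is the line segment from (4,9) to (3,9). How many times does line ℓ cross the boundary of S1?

The segment lies entirely outside S1 and never meets its boundary.

0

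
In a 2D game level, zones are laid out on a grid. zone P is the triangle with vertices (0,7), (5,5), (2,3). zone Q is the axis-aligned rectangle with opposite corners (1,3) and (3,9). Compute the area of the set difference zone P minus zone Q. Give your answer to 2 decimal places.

2.93

|zone P| = 8, |zone P∩zone Q| = 5.0667.
|zone P ∖ zone Q| = |zone P| − |zone P∩zone Q| = 8 − 5.0667 = 2.93.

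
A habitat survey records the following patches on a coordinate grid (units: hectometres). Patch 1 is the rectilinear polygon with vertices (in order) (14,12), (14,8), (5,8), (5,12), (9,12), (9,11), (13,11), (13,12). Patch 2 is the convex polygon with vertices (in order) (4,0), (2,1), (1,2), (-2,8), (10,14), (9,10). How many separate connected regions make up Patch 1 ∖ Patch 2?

Patch 1 ∖ Patch 2 splits into 2 disjoint pieces (area 16.875, area 0.25).

2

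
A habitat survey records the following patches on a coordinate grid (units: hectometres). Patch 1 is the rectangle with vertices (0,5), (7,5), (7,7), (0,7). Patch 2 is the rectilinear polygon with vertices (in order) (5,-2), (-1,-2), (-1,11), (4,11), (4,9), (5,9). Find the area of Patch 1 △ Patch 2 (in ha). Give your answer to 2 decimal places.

|Patch 1| = 14, |Patch 2| = 76, |Patch 1∩Patch 2| = 10.
|Patch 1 △ Patch 2| = |Patch 1| + |Patch 2| − 2·|Patch 1∩Patch 2| = 14 + 76 − 20 = 70.00.

70.00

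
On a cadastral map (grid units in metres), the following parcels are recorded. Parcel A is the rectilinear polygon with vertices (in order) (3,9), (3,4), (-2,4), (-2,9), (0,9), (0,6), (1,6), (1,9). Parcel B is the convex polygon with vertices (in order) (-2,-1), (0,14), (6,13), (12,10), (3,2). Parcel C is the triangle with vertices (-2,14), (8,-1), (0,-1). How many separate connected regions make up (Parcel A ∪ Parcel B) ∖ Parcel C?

2

(Parcel A ∪ Parcel B) ∖ Parcel C splits into 2 disjoint pieces (area 10.5556, area 66.0116).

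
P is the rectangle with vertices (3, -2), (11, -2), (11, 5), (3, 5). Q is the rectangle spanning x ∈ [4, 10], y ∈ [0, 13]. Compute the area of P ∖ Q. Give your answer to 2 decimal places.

|P∩Q|: x∈[4,10], y∈[0,5] → 6·5 = 30.
|P| = 56.
|P ∖ Q| = |P| − |P∩Q| = 56 − 30 = 26.00.

26.00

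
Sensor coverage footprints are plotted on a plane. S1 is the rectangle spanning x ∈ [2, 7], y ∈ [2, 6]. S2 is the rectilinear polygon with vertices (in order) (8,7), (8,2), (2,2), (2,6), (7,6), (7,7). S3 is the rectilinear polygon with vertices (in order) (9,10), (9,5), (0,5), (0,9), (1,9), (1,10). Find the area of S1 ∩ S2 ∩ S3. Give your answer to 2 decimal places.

5.00

The intersection is the polygon with vertices (2,6), (7,6), (7,5), (2,5).
By the shoelace formula its area is 5.00.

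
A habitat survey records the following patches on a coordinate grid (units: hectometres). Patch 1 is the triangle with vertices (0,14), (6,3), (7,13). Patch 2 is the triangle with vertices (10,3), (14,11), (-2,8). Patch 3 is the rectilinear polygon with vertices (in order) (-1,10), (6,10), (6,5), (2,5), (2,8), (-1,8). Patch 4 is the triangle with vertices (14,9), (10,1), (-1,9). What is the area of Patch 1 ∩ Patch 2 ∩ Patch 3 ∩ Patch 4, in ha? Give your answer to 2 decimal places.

The intersection is the polygon with vertices (6,5), (5.2,5), (4.824,5.157), (2.784,8.897), (3.333,9), (6,9).
By the shoelace formula its area is 8.67.

8.67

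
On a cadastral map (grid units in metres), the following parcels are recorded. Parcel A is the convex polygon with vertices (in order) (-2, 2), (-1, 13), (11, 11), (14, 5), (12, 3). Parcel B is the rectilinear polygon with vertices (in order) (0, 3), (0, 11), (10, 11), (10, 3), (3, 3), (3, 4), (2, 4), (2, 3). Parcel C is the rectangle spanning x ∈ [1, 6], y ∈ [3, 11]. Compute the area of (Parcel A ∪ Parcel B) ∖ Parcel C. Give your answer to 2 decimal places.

92.50

|Parcel A ∪ Parcel B| = 132.5.
|(Parcel A ∪ Parcel B) ∩ Parcel C| = 40.
|(Parcel A ∪ Parcel B) ∖ Parcel C| = 132.5 − 40 = 92.50.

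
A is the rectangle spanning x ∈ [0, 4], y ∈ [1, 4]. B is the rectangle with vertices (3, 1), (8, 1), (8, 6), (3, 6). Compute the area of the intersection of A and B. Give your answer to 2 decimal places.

|A∩B|: x∈[3,4], y∈[1,4] → 1·3 = 3.

3.00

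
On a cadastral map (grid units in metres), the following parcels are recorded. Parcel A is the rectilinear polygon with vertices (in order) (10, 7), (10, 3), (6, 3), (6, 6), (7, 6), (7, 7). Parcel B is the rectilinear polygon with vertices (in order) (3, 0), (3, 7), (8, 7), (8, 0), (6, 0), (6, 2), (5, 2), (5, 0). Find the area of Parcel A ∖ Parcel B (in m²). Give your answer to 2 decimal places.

8.00

|Parcel A| = 15, |Parcel A∩Parcel B| = 7.
|Parcel A ∖ Parcel B| = |Parcel A| − |Parcel A∩Parcel B| = 15 − 7 = 8.00.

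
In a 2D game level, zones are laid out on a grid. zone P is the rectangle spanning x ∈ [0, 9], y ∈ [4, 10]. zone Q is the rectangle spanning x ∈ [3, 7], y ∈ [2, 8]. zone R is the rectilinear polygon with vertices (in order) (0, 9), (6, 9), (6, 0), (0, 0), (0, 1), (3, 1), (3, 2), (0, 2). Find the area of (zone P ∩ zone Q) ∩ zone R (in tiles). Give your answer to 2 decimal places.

The region (zone P ∩ zone Q) ∩ zone R is the polygon with vertices (3,8), (6,8), (6,4), (3,4).
By the shoelace formula its area is 12.00.

12.00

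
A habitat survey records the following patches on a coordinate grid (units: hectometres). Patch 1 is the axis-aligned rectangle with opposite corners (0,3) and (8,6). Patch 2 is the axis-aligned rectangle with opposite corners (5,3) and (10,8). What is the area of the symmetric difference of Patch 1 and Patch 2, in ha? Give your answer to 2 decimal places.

|Patch 1∩Patch 2|: x∈[5,8], y∈[3,6] → 3·3 = 9.
|Patch 1 △ Patch 2| = |Patch 1| + |Patch 2| − 2·|Patch 1∩Patch 2| = 24 + 25 − 18 = 31.00.

31.00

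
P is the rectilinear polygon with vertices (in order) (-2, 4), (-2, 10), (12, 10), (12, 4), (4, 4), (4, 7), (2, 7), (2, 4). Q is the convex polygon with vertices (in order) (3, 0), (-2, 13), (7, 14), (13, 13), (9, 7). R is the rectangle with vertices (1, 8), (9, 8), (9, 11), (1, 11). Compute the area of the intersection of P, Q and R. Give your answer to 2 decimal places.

16.00

The intersection is the polygon with vertices (9,10), (9,8), (1,8), (1,10).
By the shoelace formula its area is 16.00.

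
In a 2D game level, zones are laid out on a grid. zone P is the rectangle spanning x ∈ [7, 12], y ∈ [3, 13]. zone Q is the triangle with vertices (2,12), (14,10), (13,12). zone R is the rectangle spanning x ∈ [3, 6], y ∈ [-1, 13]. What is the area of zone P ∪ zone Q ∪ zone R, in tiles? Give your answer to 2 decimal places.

By inclusion–exclusion:
Individual areas: |zone P| = 50, |zone Q| = 11, |zone R| = 42.
|zone P∩zone Q| = 6.25.
|zone P∩zone R| = 0 (no overlap).
|zone Q∩zone R| = 1.25.
|zone P∩zone Q∩zone R| = 0.
|zone P ∪ zone Q ∪ zone R| = 103 − 7.5 + 0 = 95.50.

95.50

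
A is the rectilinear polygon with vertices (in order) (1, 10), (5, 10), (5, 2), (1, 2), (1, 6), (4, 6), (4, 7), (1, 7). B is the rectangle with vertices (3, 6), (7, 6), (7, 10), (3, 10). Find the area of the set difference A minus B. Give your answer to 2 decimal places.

22.00

|A| = 29, |A∩B| = 7.
|A ∖ B| = |A| − |A∩B| = 29 − 7 = 22.00.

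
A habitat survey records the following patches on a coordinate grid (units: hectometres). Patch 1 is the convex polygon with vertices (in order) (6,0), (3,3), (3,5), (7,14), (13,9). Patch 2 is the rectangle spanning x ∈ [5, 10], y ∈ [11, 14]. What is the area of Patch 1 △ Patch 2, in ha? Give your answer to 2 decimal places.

71.50

|Patch 1| = 71, |Patch 2| = 15, |Patch 1∩Patch 2| = 7.25.
|Patch 1 △ Patch 2| = |Patch 1| + |Patch 2| − 2·|Patch 1∩Patch 2| = 71 + 15 − 14.5 = 71.50.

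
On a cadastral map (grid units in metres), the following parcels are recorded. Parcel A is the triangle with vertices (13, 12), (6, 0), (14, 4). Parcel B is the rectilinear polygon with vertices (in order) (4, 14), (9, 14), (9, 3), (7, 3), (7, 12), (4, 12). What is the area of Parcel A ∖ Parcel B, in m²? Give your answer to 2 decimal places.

32.66

|Parcel A| = 34, |Parcel A∩Parcel B| = 1.3393.
|Parcel A ∖ Parcel B| = |Parcel A| − |Parcel A∩Parcel B| = 34 − 1.3393 = 32.66.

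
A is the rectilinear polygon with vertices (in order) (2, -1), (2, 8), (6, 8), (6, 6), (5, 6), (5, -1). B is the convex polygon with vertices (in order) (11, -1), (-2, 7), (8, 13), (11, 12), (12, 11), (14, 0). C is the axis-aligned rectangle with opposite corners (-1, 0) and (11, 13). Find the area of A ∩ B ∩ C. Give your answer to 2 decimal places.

The intersection is the polygon with vertices (6,8), (6,6), (5,6), (5,2.692), (2,4.538), (2,8).
By the shoelace formula its area is 15.15.

15.15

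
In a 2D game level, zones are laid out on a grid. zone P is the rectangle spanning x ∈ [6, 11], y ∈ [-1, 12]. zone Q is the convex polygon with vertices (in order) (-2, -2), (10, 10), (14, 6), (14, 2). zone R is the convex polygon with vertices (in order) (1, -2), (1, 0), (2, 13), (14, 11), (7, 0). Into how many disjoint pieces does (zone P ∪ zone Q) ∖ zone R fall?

(zone P ∪ zone Q) ∖ zone R splits into 3 disjoint pieces (area 33.5972, area 3.4167, area 0.75).

3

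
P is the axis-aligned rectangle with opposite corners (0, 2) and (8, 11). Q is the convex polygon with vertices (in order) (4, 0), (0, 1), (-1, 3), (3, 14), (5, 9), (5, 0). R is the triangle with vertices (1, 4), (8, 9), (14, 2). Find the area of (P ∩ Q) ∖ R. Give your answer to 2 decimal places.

|P ∩ Q| = 39.1886.
|(P ∩ Q) ∩ R| = 6.9451.
|(P ∩ Q) ∖ R| = 39.1886 − 6.9451 = 32.24.

32.24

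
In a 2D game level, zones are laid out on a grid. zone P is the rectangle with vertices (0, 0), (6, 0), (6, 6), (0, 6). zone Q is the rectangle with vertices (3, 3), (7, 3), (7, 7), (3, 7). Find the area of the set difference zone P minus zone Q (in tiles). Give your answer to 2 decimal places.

|zone P∩zone Q|: x∈[3,6], y∈[3,6] → 3·3 = 9.
|zone P| = 36.
|zone P ∖ zone Q| = |zone P| − |zone P∩zone Q| = 36 − 9 = 27.00.

27.00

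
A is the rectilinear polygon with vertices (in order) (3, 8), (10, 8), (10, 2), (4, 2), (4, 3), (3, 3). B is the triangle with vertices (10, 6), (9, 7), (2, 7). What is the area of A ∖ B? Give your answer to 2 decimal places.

37.56

|A| = 41, |A∩B| = 3.4375.
|A ∖ B| = |A| − |A∩B| = 41 − 3.4375 = 37.56.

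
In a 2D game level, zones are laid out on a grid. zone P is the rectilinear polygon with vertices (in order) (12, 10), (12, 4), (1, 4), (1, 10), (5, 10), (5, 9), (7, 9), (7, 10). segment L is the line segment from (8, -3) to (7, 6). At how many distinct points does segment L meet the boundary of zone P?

1

The segment meets the boundary at (7.222,4).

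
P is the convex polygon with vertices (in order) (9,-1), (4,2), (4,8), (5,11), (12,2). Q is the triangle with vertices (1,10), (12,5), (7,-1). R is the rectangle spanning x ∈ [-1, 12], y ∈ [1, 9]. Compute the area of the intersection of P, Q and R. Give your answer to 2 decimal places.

32.88

The intersection is the polygon with vertices (4,4.5), (4,8), (4.184,8.553), (8.391,6.641), (10.793,3.552), (8.667,1), (5.909,1).
By the shoelace formula its area is 32.88.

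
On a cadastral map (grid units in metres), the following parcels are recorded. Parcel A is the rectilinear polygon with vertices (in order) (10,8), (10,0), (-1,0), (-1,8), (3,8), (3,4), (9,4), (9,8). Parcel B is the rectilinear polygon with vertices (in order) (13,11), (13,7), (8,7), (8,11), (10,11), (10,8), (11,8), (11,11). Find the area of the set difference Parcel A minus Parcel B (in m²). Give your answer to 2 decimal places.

|Parcel A| = 64, |Parcel A∩Parcel B| = 1.
|Parcel A ∖ Parcel B| = |Parcel A| − |Parcel A∩Parcel B| = 64 − 1 = 63.00.

63.00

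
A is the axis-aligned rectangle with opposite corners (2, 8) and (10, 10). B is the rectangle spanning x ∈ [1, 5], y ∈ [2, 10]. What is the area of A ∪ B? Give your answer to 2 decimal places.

42.00

By inclusion–exclusion:
Individual areas: |A| = 16, |B| = 32.
|A∩B|: x∈[2,5], y∈[8,10] → 3·2 = 6.
|A ∪ B| = 48 − 6 = 42.00.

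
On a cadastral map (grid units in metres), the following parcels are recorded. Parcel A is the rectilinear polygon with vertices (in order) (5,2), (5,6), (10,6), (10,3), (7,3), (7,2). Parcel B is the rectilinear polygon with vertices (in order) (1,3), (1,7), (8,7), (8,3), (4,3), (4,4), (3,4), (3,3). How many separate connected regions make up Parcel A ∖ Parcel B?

Parcel A ∖ Parcel B splits into 2 disjoint pieces (area 2, area 6).

2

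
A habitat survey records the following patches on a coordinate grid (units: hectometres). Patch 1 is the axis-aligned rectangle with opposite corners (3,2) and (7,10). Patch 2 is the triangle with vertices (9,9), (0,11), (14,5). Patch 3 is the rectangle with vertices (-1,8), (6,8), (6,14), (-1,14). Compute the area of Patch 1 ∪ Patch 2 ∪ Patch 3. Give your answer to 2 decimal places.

75.94

By inclusion–exclusion:
Individual areas: |Patch 1| = 32, |Patch 2| = 13, |Patch 3| = 42.
|Patch 1∩Patch 2| = 3.877.
|Patch 1∩Patch 3|: x∈[3,6], y∈[8,10] → 3·2 = 6.
|Patch 2∩Patch 3| = 3.7143.
|Patch 1∩Patch 2∩Patch 3| = 2.5357.
|Patch 1 ∪ Patch 2 ∪ Patch 3| = 87 − 13.5913 + 2.5357 = 75.94.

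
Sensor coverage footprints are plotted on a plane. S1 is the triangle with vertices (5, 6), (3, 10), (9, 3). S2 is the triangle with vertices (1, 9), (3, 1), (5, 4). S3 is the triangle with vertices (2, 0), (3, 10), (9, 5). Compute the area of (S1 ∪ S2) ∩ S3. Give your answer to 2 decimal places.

|S1 ∪ S2| = 16.
|(S1 ∪ S2) ∩ S3| = 12.55.

12.55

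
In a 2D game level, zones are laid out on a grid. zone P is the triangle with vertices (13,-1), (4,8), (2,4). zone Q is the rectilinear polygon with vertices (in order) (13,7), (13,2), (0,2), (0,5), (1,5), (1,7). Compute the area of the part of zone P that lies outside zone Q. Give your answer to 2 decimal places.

|zone P| = 27, |zone P∩zone Q| = 20.85.
|zone P ∖ zone Q| = |zone P| − |zone P∩zone Q| = 27 − 20.85 = 6.15.

6.15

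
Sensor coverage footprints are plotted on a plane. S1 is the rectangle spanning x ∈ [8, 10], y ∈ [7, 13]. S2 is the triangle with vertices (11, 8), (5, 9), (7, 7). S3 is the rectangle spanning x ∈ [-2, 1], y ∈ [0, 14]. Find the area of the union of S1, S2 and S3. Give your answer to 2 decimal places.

57.33

By inclusion–exclusion:
Individual areas: |S1| = 12, |S2| = 5, |S3| = 42.
|S1∩S2| = 1.6667.
|S1∩S3| = 0 (no overlap).
|S2∩S3| = 0.
|S1∩S2∩S3| = 0.
|S1 ∪ S2 ∪ S3| = 59 − 1.6667 + 0 = 57.33.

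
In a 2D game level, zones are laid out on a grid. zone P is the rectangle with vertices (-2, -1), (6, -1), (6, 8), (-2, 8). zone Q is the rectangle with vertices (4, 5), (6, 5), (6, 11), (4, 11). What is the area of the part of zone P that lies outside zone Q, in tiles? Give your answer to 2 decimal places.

66.00

|zone P∩zone Q|: x∈[4,6], y∈[5,8] → 2·3 = 6.
|zone P| = 72.
|zone P ∖ zone Q| = |zone P| − |zone P∩zone Q| = 72 − 6 = 66.00.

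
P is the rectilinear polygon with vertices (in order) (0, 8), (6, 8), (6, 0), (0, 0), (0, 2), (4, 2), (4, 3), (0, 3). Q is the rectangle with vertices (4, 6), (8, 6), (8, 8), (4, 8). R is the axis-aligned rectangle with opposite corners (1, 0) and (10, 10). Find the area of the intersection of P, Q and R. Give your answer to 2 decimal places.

4.00

The intersection is the polygon with vertices (6,6), (4,6), (4,8), (6,8).
By the shoelace formula its area is 4.00.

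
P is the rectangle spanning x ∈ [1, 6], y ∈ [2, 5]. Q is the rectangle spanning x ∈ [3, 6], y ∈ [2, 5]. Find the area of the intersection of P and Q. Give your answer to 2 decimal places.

|P∩Q|: x∈[3,6], y∈[2,5] → 3·3 = 9.

9.00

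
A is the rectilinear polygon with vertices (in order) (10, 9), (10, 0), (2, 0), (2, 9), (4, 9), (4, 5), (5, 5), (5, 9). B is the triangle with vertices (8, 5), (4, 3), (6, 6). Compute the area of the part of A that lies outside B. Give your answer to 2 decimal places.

|A| = 68, |A∩B| = 4.
|A ∖ B| = |A| − |A∩B| = 68 − 4 = 64.00.

64.00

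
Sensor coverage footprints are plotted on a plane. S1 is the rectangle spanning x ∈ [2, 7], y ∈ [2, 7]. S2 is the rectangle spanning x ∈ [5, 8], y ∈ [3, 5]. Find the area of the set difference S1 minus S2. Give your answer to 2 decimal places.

21.00

|S1∩S2|: x∈[5,7], y∈[3,5] → 2·2 = 4.
|S1| = 25.
|S1 ∖ S2| = |S1| − |S1∩S2| = 25 − 4 = 21.00.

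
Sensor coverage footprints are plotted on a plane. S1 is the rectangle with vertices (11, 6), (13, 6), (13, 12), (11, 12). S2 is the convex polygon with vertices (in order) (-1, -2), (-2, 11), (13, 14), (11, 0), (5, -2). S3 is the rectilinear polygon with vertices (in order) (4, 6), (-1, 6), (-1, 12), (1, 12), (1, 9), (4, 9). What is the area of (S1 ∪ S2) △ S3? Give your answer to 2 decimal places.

|S1 ∪ S2| = 191.2857.
|(S1 ∪ S2) ∩ S3| = 19.8.
|(S1 ∪ S2) △ S3| = 191.2857 + 21 − 39.6 = 172.69.

172.69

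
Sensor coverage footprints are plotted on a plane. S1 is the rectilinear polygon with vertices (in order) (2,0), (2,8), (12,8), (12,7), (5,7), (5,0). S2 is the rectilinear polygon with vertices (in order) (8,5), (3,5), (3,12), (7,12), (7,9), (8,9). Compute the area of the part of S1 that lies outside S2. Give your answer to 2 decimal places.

|S1| = 31, |S1∩S2| = 9.
|S1 ∖ S2| = |S1| − |S1∩S2| = 31 − 9 = 22.00.

22.00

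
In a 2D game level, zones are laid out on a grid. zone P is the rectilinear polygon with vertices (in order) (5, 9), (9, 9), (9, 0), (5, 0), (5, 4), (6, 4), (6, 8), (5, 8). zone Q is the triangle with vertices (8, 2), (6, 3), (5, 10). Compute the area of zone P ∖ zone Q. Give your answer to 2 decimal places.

27.25

|zone P| = 32, |zone P∩zone Q| = 4.753.
|zone P ∖ zone Q| = |zone P| − |zone P∩zone Q| = 32 − 4.753 = 27.25.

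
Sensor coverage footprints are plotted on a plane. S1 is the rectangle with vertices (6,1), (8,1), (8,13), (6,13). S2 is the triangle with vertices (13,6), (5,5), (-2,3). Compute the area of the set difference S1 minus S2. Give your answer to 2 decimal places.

23.10

|S1| = 24, |S1∩S2| = 0.9.
|S1 ∖ S2| = |S1| − |S1∩S2| = 24 − 0.9 = 23.10.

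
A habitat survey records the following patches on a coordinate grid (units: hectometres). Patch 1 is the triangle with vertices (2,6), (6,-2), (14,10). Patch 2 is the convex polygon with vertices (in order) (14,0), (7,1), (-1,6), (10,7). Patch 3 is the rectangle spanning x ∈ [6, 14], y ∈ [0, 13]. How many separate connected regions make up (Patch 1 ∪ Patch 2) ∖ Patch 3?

1

(Patch 1 ∪ Patch 2) ∖ Patch 3 is a single connected region.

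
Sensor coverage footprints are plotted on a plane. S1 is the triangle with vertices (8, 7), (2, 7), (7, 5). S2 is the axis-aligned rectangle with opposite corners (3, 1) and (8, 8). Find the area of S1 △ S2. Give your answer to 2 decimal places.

|S1| = 6, |S2| = 35, |S1∩S2| = 5.8.
|S1 △ S2| = |S1| + |S2| − 2·|S1∩S2| = 6 + 35 − 11.6 = 29.40.

29.40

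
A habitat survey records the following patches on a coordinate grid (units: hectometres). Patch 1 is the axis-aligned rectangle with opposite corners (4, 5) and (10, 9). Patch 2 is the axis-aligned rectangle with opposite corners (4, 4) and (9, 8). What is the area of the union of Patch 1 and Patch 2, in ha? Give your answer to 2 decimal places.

29.00

By inclusion–exclusion:
Individual areas: |Patch 1| = 24, |Patch 2| = 20.
|Patch 1∩Patch 2|: x∈[4,9], y∈[5,8] → 5·3 = 15.
|Patch 1 ∪ Patch 2| = 44 − 15 = 29.00.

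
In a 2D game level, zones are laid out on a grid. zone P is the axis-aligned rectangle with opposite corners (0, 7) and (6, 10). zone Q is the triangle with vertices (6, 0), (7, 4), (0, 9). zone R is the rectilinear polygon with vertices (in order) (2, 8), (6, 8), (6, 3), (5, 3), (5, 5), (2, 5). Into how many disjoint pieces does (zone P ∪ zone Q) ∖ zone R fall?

2

(zone P ∪ zone Q) ∖ zone R splits into 2 disjoint pieces (area 14.3333, area 8.6905).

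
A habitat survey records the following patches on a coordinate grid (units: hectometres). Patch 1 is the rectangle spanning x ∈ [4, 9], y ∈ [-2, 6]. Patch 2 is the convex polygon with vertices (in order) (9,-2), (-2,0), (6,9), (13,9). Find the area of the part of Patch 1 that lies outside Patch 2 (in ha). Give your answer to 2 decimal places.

|Patch 1| = 40, |Patch 1∩Patch 2| = 37.7273.
|Patch 1 ∖ Patch 2| = |Patch 1| − |Patch 1∩Patch 2| = 40 − 37.7273 = 2.27.

2.27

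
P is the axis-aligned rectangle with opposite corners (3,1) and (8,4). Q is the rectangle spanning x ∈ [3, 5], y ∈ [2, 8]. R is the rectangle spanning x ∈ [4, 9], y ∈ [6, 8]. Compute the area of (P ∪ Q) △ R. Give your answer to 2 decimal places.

|P ∪ Q| = 23.
|(P ∪ Q) ∩ R| = 2.
|(P ∪ Q) △ R| = 23 + 10 − 4 = 29.00.

29.00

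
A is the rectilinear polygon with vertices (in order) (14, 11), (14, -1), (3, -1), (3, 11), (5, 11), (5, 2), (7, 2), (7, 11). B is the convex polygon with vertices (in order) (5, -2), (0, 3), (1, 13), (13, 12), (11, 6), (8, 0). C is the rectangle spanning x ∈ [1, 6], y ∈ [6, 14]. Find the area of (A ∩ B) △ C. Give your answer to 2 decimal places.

88.92

|A ∩ B| = 68.9167.
|(A ∩ B) ∩ C| = 10.
|(A ∩ B) △ C| = 68.9167 + 40 − 20 = 88.92.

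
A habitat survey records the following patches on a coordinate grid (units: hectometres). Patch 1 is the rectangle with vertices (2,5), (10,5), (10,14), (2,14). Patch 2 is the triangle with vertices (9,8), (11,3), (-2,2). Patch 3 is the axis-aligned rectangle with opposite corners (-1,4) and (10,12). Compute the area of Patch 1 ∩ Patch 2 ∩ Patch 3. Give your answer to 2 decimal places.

10.00

The intersection is the polygon with vertices (3.5,5), (9,8), (10,5.5), (10,5).
By the shoelace formula its area is 10.00.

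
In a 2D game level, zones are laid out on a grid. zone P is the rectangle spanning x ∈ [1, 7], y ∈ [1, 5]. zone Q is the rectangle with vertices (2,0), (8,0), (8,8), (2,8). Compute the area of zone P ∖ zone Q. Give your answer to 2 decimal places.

4.00

|zone P∩zone Q|: x∈[2,7], y∈[1,5] → 5·4 = 20.
|zone P| = 24.
|zone P ∖ zone Q| = |zone P| − |zone P∩zone Q| = 24 − 20 = 4.00.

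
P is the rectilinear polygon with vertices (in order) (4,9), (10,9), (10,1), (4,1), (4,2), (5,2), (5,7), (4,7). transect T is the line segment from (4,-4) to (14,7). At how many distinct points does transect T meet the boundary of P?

The segment meets the boundary at (10,2.6), (8.545,1).

2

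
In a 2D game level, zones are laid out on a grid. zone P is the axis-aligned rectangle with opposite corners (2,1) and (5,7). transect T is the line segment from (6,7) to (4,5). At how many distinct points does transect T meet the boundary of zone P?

The segment meets the boundary at (5,6).

1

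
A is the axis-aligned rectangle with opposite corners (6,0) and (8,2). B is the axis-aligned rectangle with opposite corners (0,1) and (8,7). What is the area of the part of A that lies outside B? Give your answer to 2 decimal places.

|A∩B|: x∈[6,8], y∈[1,2] → 2·1 = 2.
|A| = 4.
|A ∖ B| = |A| − |A∩B| = 4 − 2 = 2.00.

2.00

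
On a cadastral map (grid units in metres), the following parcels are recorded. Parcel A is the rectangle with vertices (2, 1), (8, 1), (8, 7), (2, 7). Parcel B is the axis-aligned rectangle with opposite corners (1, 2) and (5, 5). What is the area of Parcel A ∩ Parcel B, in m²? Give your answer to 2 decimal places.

9.00

|Parcel A∩Parcel B|: x∈[2,5], y∈[2,5] → 3·3 = 9.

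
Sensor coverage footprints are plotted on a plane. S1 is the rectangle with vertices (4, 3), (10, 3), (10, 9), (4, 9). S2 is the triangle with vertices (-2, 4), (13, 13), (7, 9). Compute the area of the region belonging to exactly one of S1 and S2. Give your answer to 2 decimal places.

37.27

|S1| = 36, |S2| = 3, |S1∩S2| = 0.8667.
|S1 △ S2| = |S1| + |S2| − 2·|S1∩S2| = 36 + 3 − 1.7333 = 37.27.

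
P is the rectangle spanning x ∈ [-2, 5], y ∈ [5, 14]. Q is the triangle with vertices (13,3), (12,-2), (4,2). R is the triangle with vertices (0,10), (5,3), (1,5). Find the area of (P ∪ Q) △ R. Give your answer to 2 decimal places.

|P ∪ Q| = 85.
|(P ∪ Q) ∩ R| = 6.4286.
|(P ∪ Q) △ R| = 85 + 9 − 12.8571 = 81.14.

81.14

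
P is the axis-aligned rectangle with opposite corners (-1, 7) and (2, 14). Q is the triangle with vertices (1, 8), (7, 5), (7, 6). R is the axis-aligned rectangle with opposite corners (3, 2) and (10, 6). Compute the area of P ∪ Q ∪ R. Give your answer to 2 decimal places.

By inclusion–exclusion:
Individual areas: |P| = 21, |Q| = 3, |R| = 28.
|P∩Q| = 0.0833.
|P∩R| = 0 (no overlap).
|Q∩R| = 1.
|P∩Q∩R| = 0.
|P ∪ Q ∪ R| = 52 − 1.0833 + 0 = 50.92.

50.92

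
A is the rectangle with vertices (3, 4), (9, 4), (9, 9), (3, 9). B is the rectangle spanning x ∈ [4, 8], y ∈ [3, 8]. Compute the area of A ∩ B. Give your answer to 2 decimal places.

16.00

|A∩B|: x∈[4,8], y∈[4,8] → 4·4 = 16.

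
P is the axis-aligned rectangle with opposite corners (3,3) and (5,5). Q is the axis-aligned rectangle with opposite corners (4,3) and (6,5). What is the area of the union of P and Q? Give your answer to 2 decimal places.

6.00

By inclusion–exclusion:
Individual areas: |P| = 4, |Q| = 4.
|P∩Q|: x∈[4,5], y∈[3,5] → 1·2 = 2.
|P ∪ Q| = 8 − 2 = 6.00.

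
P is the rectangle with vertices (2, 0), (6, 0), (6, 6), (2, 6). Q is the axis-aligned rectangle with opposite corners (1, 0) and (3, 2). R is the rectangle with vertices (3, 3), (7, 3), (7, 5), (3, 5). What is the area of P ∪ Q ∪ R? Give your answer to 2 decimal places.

By inclusion–exclusion:
Individual areas: |P| = 24, |Q| = 4, |R| = 8.
|P∩Q|: x∈[2,3], y∈[0,2] → 1·2 = 2.
|P∩R|: x∈[3,6], y∈[3,5] → 3·2 = 6.
|Q∩R| = 0 (no overlap).
|P∩Q∩R| = 0.
|P ∪ Q ∪ R| = 36 − 8 + 0 = 28.00.

28.00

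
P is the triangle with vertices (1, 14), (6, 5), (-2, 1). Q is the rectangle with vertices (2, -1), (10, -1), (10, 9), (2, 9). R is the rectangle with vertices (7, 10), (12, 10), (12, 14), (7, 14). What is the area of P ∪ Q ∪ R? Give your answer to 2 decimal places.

130.44

By inclusion–exclusion:
Individual areas: |P| = 46, |Q| = 80, |R| = 20.
|P∩Q| = 15.5556.
|P∩R| = 0.
|Q∩R| = 0 (no overlap).
|P∩Q∩R| = 0.
|P ∪ Q ∪ R| = 146 − 15.5556 + 0 = 130.44.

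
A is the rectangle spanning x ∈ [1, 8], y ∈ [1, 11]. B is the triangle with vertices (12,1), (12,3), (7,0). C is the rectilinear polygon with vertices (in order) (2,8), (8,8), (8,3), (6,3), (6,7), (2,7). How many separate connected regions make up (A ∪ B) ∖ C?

(A ∪ B) ∖ C splits into 2 disjoint pieces (area 56, area 5).

2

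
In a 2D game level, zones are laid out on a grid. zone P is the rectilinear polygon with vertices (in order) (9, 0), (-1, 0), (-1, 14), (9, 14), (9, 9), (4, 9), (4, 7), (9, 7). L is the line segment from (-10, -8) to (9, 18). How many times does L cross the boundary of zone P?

The segment meets the boundary at (6.077,14), (-1,4.316).

2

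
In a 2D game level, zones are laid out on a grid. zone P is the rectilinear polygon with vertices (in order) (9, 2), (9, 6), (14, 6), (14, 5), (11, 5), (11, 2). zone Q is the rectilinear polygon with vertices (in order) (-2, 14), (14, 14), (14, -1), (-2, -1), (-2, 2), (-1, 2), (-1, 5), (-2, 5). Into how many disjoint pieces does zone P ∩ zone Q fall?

1

zone P ∩ zone Q is a single connected region.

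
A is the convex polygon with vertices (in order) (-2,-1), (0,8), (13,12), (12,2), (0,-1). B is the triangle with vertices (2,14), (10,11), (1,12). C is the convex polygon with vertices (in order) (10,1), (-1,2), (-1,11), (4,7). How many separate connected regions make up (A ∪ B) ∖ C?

(A ∪ B) ∖ C splits into 2 disjoint pieces (area 72.682, area 17.6167).

2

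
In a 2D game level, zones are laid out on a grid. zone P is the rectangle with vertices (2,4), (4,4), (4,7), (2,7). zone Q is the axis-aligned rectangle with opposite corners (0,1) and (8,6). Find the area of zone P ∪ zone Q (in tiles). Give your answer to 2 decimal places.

By inclusion–exclusion:
Individual areas: |zone P| = 6, |zone Q| = 40.
|zone P∩zone Q|: x∈[2,4], y∈[4,6] → 2·2 = 4.
|zone P ∪ zone Q| = 46 − 4 = 42.00.

42.00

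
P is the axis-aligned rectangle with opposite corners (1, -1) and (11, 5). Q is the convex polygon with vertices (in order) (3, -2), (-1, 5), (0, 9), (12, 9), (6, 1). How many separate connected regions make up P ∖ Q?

P ∖ Q splits into 2 disjoint pieces (area 26, area 1.7857).

2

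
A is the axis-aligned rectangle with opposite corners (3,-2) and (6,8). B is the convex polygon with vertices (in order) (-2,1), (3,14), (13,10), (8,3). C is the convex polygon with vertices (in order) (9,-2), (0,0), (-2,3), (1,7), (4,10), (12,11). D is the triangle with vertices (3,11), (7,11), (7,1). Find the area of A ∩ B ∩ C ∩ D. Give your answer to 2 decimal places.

4.05

The intersection is the polygon with vertices (6,3.5), (4.2,8), (6,8).
By the shoelace formula its area is 4.05.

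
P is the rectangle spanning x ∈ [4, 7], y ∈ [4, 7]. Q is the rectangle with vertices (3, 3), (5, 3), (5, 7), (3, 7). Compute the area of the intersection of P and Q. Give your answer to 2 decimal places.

3.00

|P∩Q|: x∈[4,5], y∈[4,7] → 1·3 = 3.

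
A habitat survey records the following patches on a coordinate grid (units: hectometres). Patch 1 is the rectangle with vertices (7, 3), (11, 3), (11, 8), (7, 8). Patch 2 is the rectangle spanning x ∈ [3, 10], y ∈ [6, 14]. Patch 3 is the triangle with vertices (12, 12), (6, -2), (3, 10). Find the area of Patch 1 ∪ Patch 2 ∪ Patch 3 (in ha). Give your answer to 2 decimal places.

90.48

By inclusion–exclusion:
Individual areas: |Patch 1| = 20, |Patch 2| = 56, |Patch 3| = 57.
|Patch 1∩Patch 2|: x∈[7,10], y∈[6,8] → 3·2 = 6.
|Patch 1∩Patch 3| = 11.0714.
|Patch 2∩Patch 3| = 31.0635.
|Patch 1∩Patch 2∩Patch 3| = 5.619.
|Patch 1 ∪ Patch 2 ∪ Patch 3| = 133 − 48.1349 + 5.619 = 90.48.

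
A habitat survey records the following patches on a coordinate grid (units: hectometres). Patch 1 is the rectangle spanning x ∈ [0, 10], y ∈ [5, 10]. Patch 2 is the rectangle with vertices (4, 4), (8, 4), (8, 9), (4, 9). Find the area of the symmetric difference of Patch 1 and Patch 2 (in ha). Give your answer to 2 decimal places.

38.00

|Patch 1∩Patch 2|: x∈[4,8], y∈[5,9] → 4·4 = 16.
|Patch 1 △ Patch 2| = |Patch 1| + |Patch 2| − 2·|Patch 1∩Patch 2| = 50 + 20 − 32 = 38.00.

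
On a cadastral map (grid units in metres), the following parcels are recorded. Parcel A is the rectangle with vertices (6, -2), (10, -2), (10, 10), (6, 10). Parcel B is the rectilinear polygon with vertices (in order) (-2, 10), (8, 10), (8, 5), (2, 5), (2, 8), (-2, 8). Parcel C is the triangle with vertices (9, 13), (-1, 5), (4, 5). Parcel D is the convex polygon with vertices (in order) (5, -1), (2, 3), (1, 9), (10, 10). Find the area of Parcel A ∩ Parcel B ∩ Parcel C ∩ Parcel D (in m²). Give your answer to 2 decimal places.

The intersection is the polygon with vertices (6,8.2), (6,9.556), (6.91,9.657).
By the shoelace formula its area is 0.62.

0.62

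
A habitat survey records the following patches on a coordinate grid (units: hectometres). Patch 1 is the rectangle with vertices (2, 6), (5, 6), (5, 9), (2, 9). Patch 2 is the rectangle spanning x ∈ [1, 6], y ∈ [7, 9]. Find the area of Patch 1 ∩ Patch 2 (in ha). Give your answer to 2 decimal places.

|Patch 1∩Patch 2|: x∈[2,5], y∈[7,9] → 3·2 = 6.

6.00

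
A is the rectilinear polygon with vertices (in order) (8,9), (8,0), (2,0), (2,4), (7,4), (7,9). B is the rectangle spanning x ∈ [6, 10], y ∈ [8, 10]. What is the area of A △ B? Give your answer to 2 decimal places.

35.00

|A| = 29, |B| = 8, |A∩B| = 1.
|A △ B| = |A| + |B| − 2·|A∩B| = 29 + 8 − 2 = 35.00.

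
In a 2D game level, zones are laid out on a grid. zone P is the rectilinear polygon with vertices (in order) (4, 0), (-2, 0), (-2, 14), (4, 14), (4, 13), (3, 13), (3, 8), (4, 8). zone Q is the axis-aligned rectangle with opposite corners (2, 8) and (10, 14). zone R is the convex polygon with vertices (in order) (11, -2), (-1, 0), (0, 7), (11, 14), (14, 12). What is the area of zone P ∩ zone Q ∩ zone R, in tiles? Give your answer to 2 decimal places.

0.59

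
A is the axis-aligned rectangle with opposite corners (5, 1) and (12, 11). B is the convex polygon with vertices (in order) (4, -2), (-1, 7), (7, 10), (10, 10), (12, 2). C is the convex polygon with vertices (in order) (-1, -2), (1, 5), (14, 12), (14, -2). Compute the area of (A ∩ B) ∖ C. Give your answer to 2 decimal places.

|A ∩ B| = 53.25.
|(A ∩ B) ∩ C| = 46.4974.
|(A ∩ B) ∖ C| = 53.25 − 46.4974 = 6.75.

6.75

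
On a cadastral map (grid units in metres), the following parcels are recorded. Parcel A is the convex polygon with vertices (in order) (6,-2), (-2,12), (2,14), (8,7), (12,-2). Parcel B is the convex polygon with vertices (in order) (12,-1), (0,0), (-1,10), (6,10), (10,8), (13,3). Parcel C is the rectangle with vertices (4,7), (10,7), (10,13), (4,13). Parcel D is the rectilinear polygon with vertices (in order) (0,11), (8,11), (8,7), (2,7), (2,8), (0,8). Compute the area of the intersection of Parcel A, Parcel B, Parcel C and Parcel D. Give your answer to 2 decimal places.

The intersection is the polygon with vertices (8,7), (4,7), (4,10), (5.429,10).
By the shoelace formula its area is 8.14.

8.14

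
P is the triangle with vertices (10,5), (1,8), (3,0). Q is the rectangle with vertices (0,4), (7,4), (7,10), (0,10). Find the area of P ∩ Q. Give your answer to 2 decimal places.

The intersection is the polygon with vertices (1,8), (7,6), (7,4), (2,4).
By the shoelace formula its area is 16.00.

16.00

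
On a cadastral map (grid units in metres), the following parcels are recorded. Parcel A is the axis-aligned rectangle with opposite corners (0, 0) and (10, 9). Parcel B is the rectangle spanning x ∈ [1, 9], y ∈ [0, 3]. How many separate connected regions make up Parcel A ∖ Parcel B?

1

Parcel A ∖ Parcel B is a single connected region.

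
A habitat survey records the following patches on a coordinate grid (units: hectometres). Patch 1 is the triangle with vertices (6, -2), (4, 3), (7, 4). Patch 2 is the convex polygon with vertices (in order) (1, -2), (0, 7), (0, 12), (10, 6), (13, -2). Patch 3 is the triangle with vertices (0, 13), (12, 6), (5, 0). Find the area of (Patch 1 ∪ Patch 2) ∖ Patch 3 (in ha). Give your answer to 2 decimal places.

|Patch 1 ∪ Patch 2| = 117.5.
|(Patch 1 ∪ Patch 2) ∩ Patch 3| = 47.4527.
|(Patch 1 ∪ Patch 2) ∖ Patch 3| = 117.5 − 47.4527 = 70.05.

70.05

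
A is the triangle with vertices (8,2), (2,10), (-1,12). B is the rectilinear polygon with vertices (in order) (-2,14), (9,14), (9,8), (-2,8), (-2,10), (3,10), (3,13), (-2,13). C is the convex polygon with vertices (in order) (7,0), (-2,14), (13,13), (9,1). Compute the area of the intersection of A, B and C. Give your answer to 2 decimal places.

2.10

The intersection is the polygon with vertices (2.6,8), (0.8,10), (2,10), (3.5,8).
By the shoelace formula its area is 2.10.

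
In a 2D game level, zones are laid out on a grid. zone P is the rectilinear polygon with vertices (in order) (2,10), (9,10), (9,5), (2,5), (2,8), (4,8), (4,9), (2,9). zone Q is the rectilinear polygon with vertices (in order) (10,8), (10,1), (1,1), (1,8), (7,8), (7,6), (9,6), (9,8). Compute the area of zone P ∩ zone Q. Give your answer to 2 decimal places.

17.00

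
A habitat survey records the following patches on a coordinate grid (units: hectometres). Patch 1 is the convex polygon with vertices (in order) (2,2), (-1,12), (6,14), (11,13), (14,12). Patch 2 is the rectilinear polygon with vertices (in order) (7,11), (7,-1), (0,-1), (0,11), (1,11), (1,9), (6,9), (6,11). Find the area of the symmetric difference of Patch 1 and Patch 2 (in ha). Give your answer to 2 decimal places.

|Patch 1| = 91, |Patch 2| = 74, |Patch 1∩Patch 2| = 35.9167.
|Patch 1 △ Patch 2| = |Patch 1| + |Patch 2| − 2·|Patch 1∩Patch 2| = 91 + 74 − 71.8333 = 93.17.

93.17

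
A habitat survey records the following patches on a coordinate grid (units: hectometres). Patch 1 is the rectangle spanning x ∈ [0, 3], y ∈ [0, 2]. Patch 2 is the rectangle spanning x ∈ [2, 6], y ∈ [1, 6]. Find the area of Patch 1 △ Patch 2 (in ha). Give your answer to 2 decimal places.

24.00

|Patch 1∩Patch 2|: x∈[2,3], y∈[1,2] → 1·1 = 1.
|Patch 1 △ Patch 2| = |Patch 1| + |Patch 2| − 2·|Patch 1∩Patch 2| = 6 + 20 − 2 = 24.00.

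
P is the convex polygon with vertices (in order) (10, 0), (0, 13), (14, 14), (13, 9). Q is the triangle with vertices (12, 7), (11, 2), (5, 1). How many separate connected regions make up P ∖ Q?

2

P ∖ Q splits into 2 disjoint pieces (area 1.739, area 86.4884).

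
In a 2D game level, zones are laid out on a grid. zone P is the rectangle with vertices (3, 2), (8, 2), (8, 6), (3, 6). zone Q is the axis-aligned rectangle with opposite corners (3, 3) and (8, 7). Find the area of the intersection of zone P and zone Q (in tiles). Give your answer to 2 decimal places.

15.00

|zone P∩zone Q|: x∈[3,8], y∈[3,6] → 5·3 = 15.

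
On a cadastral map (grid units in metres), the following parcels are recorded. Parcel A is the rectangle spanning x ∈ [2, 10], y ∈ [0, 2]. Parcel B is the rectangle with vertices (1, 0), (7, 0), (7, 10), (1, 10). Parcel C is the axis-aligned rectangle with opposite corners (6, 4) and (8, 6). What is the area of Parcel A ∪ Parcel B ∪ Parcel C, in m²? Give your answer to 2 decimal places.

68.00

By inclusion–exclusion:
Individual areas: |Parcel A| = 16, |Parcel B| = 60, |Parcel C| = 4.
|Parcel A∩Parcel B|: x∈[2,7], y∈[0,2] → 5·2 = 10.
|Parcel A∩Parcel C| = 0 (no overlap).
|Parcel B∩Parcel C|: x∈[6,7], y∈[4,6] → 1·2 = 2.
|Parcel A∩Parcel B∩Parcel C| = 0.
|Parcel A ∪ Parcel B ∪ Parcel C| = 80 − 12 + 0 = 68.00.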